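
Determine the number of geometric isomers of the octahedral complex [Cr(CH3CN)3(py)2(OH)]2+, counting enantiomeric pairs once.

An octahedron has six vertices in three trans pairs; every non-trans pair is cis.
There are 3 geometric isomers: CH3CN mer, py trans; CH3CN mer, py cis; CH3CN fac, py cis.

3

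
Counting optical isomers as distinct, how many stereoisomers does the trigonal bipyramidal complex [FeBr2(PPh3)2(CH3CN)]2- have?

6

A trigonal bipyramid has two axial and three equatorial sites, which are chemically inequivalent.
Systematic enumeration (placing each ligand type in turn and discarding arrangements equivalent by rotation or reflection) gives 5 geometric isomers.
One of these lacks any improper symmetry element and so occurs as an enantiomeric pair, giving 5 + 1 = 6 stereoisomers in total.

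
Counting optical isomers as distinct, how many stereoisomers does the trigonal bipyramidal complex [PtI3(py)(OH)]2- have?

4

A trigonal bipyramid has two axial and three equatorial sites, which are chemically inequivalent.
Working through the distinct placements yields 4 geometric isomers: py equatorial, OH equatorial; py equatorial, OH axial; py axial, OH equatorial; py axial, OH axial.
Each arrangement has an internal mirror plane or centre of symmetry, so none is chiral.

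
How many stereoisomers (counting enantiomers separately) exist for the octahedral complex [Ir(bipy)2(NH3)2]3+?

An octahedron has six vertices in three trans pairs; every non-trans pair is cis.
Each bipy is bidentate and must span two cis positions.
There are 2 geometric isomers: NH3 trans; NH3 cis (chiral).
One of these lacks any improper symmetry element and so occurs as an enantiomeric pair, giving 2 + 1 = 3 stereoisomers in total.

3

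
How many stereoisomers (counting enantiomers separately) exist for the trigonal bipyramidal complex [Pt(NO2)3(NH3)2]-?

Systematic placement gives 3 geometric isomers: NH3 both axial; NH3 one axial, one equatorial; NH3 both equatorial.
Each arrangement has an internal mirror plane or centre of symmetry, so none is chiral.

3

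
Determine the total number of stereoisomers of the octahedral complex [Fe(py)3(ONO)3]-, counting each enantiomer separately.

2

The six octahedral sites form three mutually perpendicular trans pairs.
Working through the distinct placements yields 2 geometric isomers: py mer; py fac.
Each arrangement has an internal mirror plane or centre of symmetry, so none is chiral.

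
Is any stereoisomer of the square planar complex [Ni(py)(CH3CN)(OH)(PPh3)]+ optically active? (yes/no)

no

A square has two trans pairs of vertices; adjacent vertices are cis.
Systematic placement gives 3 geometric isomers: (CH3CN/PPh3 trans, OH/py trans); (CH3CN/py trans, OH/PPh3 trans); (CH3CN/OH trans, PPh3/py trans).
Each arrangement has an internal mirror plane or centre of symmetry, so none is chiral.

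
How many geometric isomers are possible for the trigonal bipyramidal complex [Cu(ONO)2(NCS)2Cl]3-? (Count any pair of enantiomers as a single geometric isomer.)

In a trigonal bipyramid the two axial positions differ from the three equatorial ones.
Placing the ligands in turn and identifying arrangements related by rotation or reflection leaves 5 distinct geometric isomers.

5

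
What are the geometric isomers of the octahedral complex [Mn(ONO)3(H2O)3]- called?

fac and mer

The six octahedral sites form three mutually perpendicular trans pairs.
The distinct arrangements are (2 in all): ONO mer; ONO fac.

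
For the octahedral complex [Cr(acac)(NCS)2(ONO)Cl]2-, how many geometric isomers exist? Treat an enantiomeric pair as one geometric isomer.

Each acac is bidentate and must span two cis positions.
Working through the distinct placements yields 4 geometric isomers: NCS cis (3 arrangements, 2 chiral); NCS trans.

4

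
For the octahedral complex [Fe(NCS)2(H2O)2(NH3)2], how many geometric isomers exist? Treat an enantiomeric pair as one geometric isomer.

The six octahedral sites form three mutually perpendicular trans pairs.
The distinct arrangements are (5 in all): NCS trans, H2O trans, NH3 trans; NCS cis, H2O trans, NH3 cis; NCS cis, H2O cis, NH3 trans; NCS cis, H2O cis, NH3 cis (chiral); NCS trans, H2O cis, NH3 cis.

5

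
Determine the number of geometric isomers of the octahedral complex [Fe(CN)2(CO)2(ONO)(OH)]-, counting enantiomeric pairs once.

6

The six octahedral sites form three mutually perpendicular trans pairs.
There are 6 geometric isomers: CN trans, CO trans; CN trans, CO cis; CN cis, CO cis (3 arrangements, 2 chiral); CN cis, CO trans.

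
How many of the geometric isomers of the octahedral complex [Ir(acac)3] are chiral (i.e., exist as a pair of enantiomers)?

1

An octahedron has six vertices in three trans pairs; every non-trans pair is cis.
Each acac is bidentate and must span two cis positions.
Only one geometric arrangement is possible; it has no improper symmetry element, so it exists as a pair of enantiomers (2 stereoisomers).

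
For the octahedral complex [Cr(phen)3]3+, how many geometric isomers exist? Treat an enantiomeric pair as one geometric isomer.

1

An octahedron has six vertices in three trans pairs; every non-trans pair is cis.
Each phen is bidentate and must span two cis positions.
Only one geometric arrangement is possible; it has no improper symmetry element, so it exists as a pair of enantiomers (2 stereoisomers).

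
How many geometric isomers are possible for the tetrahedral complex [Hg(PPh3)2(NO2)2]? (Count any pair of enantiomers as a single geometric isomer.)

Only one geometric arrangement is possible.

1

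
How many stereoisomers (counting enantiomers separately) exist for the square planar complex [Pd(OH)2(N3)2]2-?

2

A square has two trans pairs of vertices; adjacent vertices are cis.
Working through the distinct placements yields 2 geometric isomers: OH cis; OH trans.
Each arrangement has an internal mirror plane or centre of symmetry, so none is chiral.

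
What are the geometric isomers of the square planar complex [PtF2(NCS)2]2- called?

cis and trans

Systematic placement gives 2 geometric isomers: F cis; F trans.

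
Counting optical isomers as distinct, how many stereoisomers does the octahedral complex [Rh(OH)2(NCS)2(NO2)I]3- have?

An octahedron has six vertices in three trans pairs; every non-trans pair is cis.
Systematic placement gives 6 geometric isomers: OH trans, NCS cis; OH cis, NCS cis (3 arrangements, 2 chiral); OH trans, NCS trans; OH cis, NCS trans.
Of these, 2 lack any improper symmetry element and so occur as enantiomeric pairs, giving 6 + 2 = 8 stereoisomers in total.

8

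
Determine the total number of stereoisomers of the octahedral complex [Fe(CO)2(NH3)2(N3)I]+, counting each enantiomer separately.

The distinct arrangements are (6 in all): CO trans, NH3 trans; CO trans, NH3 cis; CO cis, NH3 trans; CO cis, NH3 cis (3 arrangements, 2 chiral).
Of these, 2 lack any improper symmetry element and so occur as enantiomeric pairs, giving 6 + 2 = 8 stereoisomers in total.

8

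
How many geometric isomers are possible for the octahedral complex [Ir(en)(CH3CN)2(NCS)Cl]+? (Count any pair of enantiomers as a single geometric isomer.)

4

In an octahedral complex each vertex has one trans partner and four cis neighbours.
Each en is bidentate and must span two cis positions.
Working through the distinct placements yields 4 geometric isomers: CH3CN trans; CH3CN cis (3 arrangements, 2 chiral).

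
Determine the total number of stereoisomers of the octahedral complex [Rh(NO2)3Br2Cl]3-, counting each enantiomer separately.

An octahedron has six vertices in three trans pairs; every non-trans pair is cis.
Systematic placement gives 3 geometric isomers: NO2 mer, Br trans; NO2 mer, Br cis; NO2 fac, Br cis.
Each arrangement has an internal mirror plane or centre of symmetry, so none is chiral.

3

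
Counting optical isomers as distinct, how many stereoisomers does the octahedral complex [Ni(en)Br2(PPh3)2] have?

Each en is bidentate and must span two cis positions.
Systematic placement gives 3 geometric isomers: Br trans, PPh3 cis; Br cis, PPh3 cis (chiral); Br cis, PPh3 trans.
One of these lacks any improper symmetry element and so occurs as an enantiomeric pair, giving 3 + 1 = 4 stereoisomers in total.

4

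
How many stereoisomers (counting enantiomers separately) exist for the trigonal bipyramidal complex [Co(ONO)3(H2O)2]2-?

3

There are 3 geometric isomers: H2O both axial; H2O one axial, one equatorial; H2O both equatorial.
Each arrangement has an internal mirror plane or centre of symmetry, so none is chiral.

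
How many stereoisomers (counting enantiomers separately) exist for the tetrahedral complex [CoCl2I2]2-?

1

In a tetrahedral complex all four positions are equivalent and every pair of ligands is adjacent — there is no cis/trans distinction.
Only one geometric arrangement is possible.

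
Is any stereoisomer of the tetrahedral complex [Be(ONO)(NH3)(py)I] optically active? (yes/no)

yes

Only one geometric arrangement is possible; it has no improper symmetry element, so it exists as a pair of enantiomers (2 stereoisomers).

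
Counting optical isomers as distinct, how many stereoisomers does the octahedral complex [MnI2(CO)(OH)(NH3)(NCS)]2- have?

15

The six octahedral sites form three mutually perpendicular trans pairs.
Systematic enumeration (placing each ligand type in turn and discarding arrangements equivalent by rotation or reflection) gives 9 geometric isomers.
Of these, 6 lack any improper symmetry element and so occur as enantiomeric pairs, giving 9 + 6 = 15 stereoisomers in total.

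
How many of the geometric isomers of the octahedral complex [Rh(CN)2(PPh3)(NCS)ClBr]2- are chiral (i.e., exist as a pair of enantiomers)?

6

In an octahedral complex each vertex has one trans partner and four cis neighbours.
Placing the ligands in turn and identifying arrangements related by rotation or reflection leaves 9 distinct geometric isomers.
Of these, 6 lack any improper symmetry element and so occur as enantiomeric pairs, giving 9 + 6 = 15 stereoisomers in total.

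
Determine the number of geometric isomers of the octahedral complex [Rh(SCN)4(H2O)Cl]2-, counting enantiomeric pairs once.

The six octahedral sites form three mutually perpendicular trans pairs.
Systematic placement gives 2 geometric isomers: H2O and Cl mutually trans; H2O and Cl mutually cis.

2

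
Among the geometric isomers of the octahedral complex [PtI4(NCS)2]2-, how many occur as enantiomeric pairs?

Systematic placement gives 2 geometric isomers: NCS trans; NCS cis.
Each arrangement has an internal mirror plane or centre of symmetry, so none is chiral.

0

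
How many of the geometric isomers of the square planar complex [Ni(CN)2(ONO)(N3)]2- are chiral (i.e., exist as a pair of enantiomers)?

There are 2 geometric isomers: CN cis; CN trans.
Each arrangement has an internal mirror plane or centre of symmetry, so none is chiral.

0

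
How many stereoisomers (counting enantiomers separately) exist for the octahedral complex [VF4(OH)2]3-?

2

An octahedron has six vertices in three trans pairs; every non-trans pair is cis.
Systematic placement gives 2 geometric isomers: OH trans; OH cis.
Each arrangement has an internal mirror plane or centre of symmetry, so none is chiral.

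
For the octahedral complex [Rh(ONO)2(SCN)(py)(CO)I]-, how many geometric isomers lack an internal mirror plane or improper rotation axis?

6

The six octahedral sites form three mutually perpendicular trans pairs.
Exhaustive case analysis gives 9 geometric isomers.
Of these, 6 lack any improper symmetry element and so occur as enantiomeric pairs, giving 9 + 6 = 15 stereoisomers in total.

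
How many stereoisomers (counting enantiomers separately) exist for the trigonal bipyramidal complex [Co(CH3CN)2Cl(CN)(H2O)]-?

10

In a trigonal bipyramid the two axial positions differ from the three equatorial ones.
Placing the ligands in turn and identifying arrangements related by rotation or reflection leaves 7 distinct geometric isomers.
Of these, 3 lack any improper symmetry element and so occur as enantiomeric pairs, giving 7 + 3 = 10 stereoisomers in total.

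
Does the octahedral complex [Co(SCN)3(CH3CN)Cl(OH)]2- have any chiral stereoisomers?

The six octahedral sites form three mutually perpendicular trans pairs.
There are 4 geometric isomers: SCN mer (3 arrangements); SCN fac (chiral).
One of these lacks any improper symmetry element and so occurs as an enantiomeric pair, giving 4 + 1 = 5 stereoisomers in total.

yes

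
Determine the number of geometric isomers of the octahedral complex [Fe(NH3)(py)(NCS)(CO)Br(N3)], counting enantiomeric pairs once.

An octahedron has six vertices in three trans pairs; every non-trans pair is cis.
Placing the ligands in turn and identifying arrangements related by rotation or reflection leaves 15 distinct geometric isomers.

15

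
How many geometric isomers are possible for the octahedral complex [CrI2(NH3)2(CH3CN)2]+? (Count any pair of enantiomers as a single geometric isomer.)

5

Systematic placement gives 5 geometric isomers: I trans, NH3 trans, CH3CN trans; I cis, NH3 cis, CH3CN trans; I cis, NH3 trans, CH3CN cis; I cis, NH3 cis, CH3CN cis (chiral); I trans, NH3 cis, CH3CN cis.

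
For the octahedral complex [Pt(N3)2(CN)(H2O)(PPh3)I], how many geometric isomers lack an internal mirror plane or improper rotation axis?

6

In an octahedral complex each vertex has one trans partner and four cis neighbours.
Systematic enumeration (placing each ligand type in turn and discarding arrangements equivalent by rotation or reflection) gives 9 geometric isomers.
Of these, 6 lack any improper symmetry element and so occur as enantiomeric pairs, giving 9 + 6 = 15 stereoisomers in total.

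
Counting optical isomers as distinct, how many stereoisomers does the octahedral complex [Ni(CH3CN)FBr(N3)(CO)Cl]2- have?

30

In an octahedral complex each vertex has one trans partner and four cis neighbours.
Placing the ligands in turn and identifying arrangements related by rotation or reflection leaves 15 distinct geometric isomers.
Of these, 15 lack any improper symmetry element and so occur as enantiomeric pairs, giving 15 + 15 = 30 stereoisomers in total.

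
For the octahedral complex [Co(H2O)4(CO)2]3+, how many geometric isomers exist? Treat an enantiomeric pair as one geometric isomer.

An octahedron has six vertices in three trans pairs; every non-trans pair is cis.
The distinct arrangements are (2 in all): CO trans; CO cis.

2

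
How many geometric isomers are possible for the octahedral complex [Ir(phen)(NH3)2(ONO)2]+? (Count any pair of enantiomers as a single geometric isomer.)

An octahedron has six vertices in three trans pairs; every non-trans pair is cis.
Each phen is bidentate and must span two cis positions.
Working through the distinct placements yields 3 geometric isomers: NH3 trans, ONO cis; NH3 cis, ONO cis (chiral); NH3 cis, ONO trans.

3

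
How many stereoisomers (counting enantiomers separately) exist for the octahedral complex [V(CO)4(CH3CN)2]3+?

An octahedron has six vertices in three trans pairs; every non-trans pair is cis.
The distinct arrangements are (2 in all): CH3CN trans; CH3CN cis.
Each arrangement has an internal mirror plane or centre of symmetry, so none is chiral.

2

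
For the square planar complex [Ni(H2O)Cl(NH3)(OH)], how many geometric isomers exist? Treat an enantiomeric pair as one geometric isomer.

3

A square has two trans pairs of vertices; adjacent vertices are cis.
Systematic placement gives 3 geometric isomers: (Cl/NH3 trans, H2O/OH trans); (Cl/OH trans, H2O/NH3 trans); (Cl/H2O trans, NH3/OH trans).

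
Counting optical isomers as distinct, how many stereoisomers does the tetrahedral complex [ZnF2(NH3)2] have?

1

Only one geometric arrangement is possible.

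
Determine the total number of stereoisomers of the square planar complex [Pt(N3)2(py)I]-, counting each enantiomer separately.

A square has two trans pairs of vertices; adjacent vertices are cis.
Systematic placement gives 2 geometric isomers: N3 cis; N3 trans.
Each arrangement has an internal mirror plane or centre of symmetry, so none is chiral.

2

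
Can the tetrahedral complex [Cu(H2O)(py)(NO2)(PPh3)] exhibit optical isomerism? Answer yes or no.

Only one geometric arrangement is possible; it has no improper symmetry element, so it exists as a pair of enantiomers (2 stereoisomers).

yes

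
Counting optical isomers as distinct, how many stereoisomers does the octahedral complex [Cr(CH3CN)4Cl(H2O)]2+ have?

There are 2 geometric isomers: Cl and H2O mutually trans; Cl and H2O mutually cis.
Each arrangement has an internal mirror plane or centre of symmetry, so none is chiral.

2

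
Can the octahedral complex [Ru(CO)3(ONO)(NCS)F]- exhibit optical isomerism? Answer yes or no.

In an octahedral complex each vertex has one trans partner and four cis neighbours.
Working through the distinct placements yields 4 geometric isomers: CO mer (3 arrangements); CO fac (chiral).
One of these lacks any improper symmetry element and so occurs as an enantiomeric pair, giving 4 + 1 = 5 stereoisomers in total.

yes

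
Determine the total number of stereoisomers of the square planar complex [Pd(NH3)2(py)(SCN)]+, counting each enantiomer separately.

The distinct arrangements are (2 in all): NH3 cis; NH3 trans.
Each arrangement has an internal mirror plane or centre of symmetry, so none is chiral.

2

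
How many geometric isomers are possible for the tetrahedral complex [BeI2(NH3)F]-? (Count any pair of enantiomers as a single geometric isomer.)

1

In a tetrahedral complex all four positions are equivalent and every pair of ligands is adjacent — there is no cis/trans distinction.
Only one geometric arrangement is possible.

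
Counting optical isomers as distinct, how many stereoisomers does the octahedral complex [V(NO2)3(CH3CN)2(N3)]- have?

3

The distinct arrangements are (3 in all): NO2 mer, CH3CN trans; NO2 mer, CH3CN cis; NO2 fac, CH3CN cis.
Each arrangement has an internal mirror plane or centre of symmetry, so none is chiral.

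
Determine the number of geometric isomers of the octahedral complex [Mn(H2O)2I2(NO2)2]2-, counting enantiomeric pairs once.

5

The six octahedral sites form three mutually perpendicular trans pairs.
Systematic placement gives 5 geometric isomers: H2O trans, I trans, NO2 trans; H2O trans, I cis, NO2 cis; H2O cis, I cis, NO2 trans; H2O cis, I cis, NO2 cis (chiral); H2O cis, I trans, NO2 cis.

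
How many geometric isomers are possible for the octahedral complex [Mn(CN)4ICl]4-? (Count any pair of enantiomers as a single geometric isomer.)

Systematic placement gives 2 geometric isomers: I and Cl mutually trans; I and Cl mutually cis.

2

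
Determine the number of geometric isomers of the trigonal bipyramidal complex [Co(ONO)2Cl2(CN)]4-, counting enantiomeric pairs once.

A trigonal bipyramid has two axial and three equatorial sites, which are chemically inequivalent.
Placing the ligands in turn and identifying arrangements related by rotation or reflection leaves 5 distinct geometric isomers.

5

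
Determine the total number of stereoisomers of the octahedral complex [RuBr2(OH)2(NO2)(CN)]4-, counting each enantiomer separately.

In an octahedral complex each vertex has one trans partner and four cis neighbours.
The distinct arrangements are (6 in all): Br trans, OH trans; Br trans, OH cis; Br cis, OH trans; Br cis, OH cis (3 arrangements, 2 chiral).
Of these, 2 lack any improper symmetry element and so occur as enantiomeric pairs, giving 6 + 2 = 8 stereoisomers in total.

8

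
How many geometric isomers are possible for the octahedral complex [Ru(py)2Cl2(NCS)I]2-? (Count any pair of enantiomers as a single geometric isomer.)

The six octahedral sites form three mutually perpendicular trans pairs.
Systematic placement gives 6 geometric isomers: py trans, Cl trans; py cis, Cl trans; py trans, Cl cis; py cis, Cl cis (3 arrangements, 2 chiral).

6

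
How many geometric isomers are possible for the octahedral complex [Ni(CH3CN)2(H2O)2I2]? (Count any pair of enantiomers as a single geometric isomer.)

The six octahedral sites form three mutually perpendicular trans pairs.
The distinct arrangements are (5 in all): CH3CN trans, H2O trans, I trans; CH3CN trans, H2O cis, I cis; CH3CN cis, H2O cis, I trans; CH3CN cis, H2O cis, I cis (chiral); CH3CN cis, H2O trans, I cis.

5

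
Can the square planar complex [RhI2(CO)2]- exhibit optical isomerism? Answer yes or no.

A square has two trans pairs of vertices; adjacent vertices are cis.
There are 2 geometric isomers: I cis; I trans.
Each arrangement has an internal mirror plane or centre of symmetry, so none is chiral.

no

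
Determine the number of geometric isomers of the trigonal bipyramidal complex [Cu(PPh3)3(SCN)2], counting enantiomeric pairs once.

3

In a trigonal bipyramid the two axial positions differ from the three equatorial ones.
There are 3 geometric isomers: SCN both equatorial; SCN one axial, one equatorial; SCN both axial.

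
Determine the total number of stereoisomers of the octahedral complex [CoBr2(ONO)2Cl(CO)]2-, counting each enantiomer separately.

8

Systematic placement gives 6 geometric isomers: Br trans, ONO trans; Br trans, ONO cis; Br cis, ONO trans; Br cis, ONO cis (3 arrangements, 2 chiral).
Of these, 2 lack any improper symmetry element and so occur as enantiomeric pairs, giving 6 + 2 = 8 stereoisomers in total.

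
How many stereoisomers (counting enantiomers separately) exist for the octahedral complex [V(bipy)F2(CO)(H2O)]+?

In an octahedral complex each vertex has one trans partner and four cis neighbours.
Each bipy is bidentate and must span two cis positions.
There are 4 geometric isomers: F cis (3 arrangements, 2 chiral); F trans.
Of these, 2 lack any improper symmetry element and so occur as enantiomeric pairs, giving 4 + 2 = 6 stereoisomers in total.

6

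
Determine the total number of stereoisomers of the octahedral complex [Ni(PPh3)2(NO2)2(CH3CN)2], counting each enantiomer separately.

6

In an octahedral complex each vertex has one trans partner and four cis neighbours.
There are 5 geometric isomers: PPh3 trans, NO2 trans, CH3CN trans; PPh3 cis, NO2 cis, CH3CN trans; PPh3 trans, NO2 cis, CH3CN cis; PPh3 cis, NO2 cis, CH3CN cis (chiral); PPh3 cis, NO2 trans, CH3CN cis.
One of these lacks any improper symmetry element and so occurs as an enantiomeric pair, giving 5 + 1 = 6 stereoisomers in total.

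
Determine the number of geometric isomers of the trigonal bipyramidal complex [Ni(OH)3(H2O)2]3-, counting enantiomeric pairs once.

A trigonal bipyramid has two axial and three equatorial sites, which are chemically inequivalent.
The distinct arrangements are (3 in all): H2O both axial; H2O one axial, one equatorial; H2O both equatorial.

3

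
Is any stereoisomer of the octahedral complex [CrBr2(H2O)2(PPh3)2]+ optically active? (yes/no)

yes

An octahedron has six vertices in three trans pairs; every non-trans pair is cis.
The distinct arrangements are (5 in all): Br trans, H2O trans, PPh3 trans; Br trans, H2O cis, PPh3 cis; Br cis, H2O cis, PPh3 trans; Br cis, H2O cis, PPh3 cis (chiral); Br cis, H2O trans, PPh3 cis.
One of these lacks any improper symmetry element and so occurs as an enantiomeric pair, giving 5 + 1 = 6 stereoisomers in total.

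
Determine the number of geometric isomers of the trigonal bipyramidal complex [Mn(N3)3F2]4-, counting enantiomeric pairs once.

3

In a trigonal bipyramid the two axial positions differ from the three equatorial ones.
There are 3 geometric isomers: F both axial; F one axial, one equatorial; F both equatorial.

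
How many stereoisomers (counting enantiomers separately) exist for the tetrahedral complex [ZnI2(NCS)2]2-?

1

In a tetrahedral complex all four positions are equivalent and every pair of ligands is adjacent — there is no cis/trans distinction.
Only one geometric arrangement is possible.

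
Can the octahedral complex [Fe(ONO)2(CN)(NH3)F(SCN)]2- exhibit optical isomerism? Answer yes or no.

Systematic enumeration (placing each ligand type in turn and discarding arrangements equivalent by rotation or reflection) gives 9 geometric isomers.
Of these, 6 lack any improper symmetry element and so occur as enantiomeric pairs, giving 9 + 6 = 15 stereoisomers in total.

yes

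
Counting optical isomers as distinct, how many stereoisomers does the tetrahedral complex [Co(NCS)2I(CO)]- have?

In a tetrahedral complex all four positions are equivalent and every pair of ligands is adjacent — there is no cis/trans distinction.
Only one geometric arrangement is possible.

1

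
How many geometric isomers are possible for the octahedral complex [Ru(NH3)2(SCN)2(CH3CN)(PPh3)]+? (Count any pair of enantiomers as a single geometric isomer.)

6

An octahedron has six vertices in three trans pairs; every non-trans pair is cis.
The distinct arrangements are (6 in all): NH3 cis, SCN trans; NH3 cis, SCN cis (3 arrangements, 2 chiral); NH3 trans, SCN trans; NH3 trans, SCN cis.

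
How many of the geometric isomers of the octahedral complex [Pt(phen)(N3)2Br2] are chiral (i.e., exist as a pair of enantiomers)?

1

Each phen is bidentate and must span two cis positions.
Working through the distinct placements yields 3 geometric isomers: N3 cis, Br trans; N3 cis, Br cis (chiral); N3 trans, Br cis.
One of these lacks any improper symmetry element and so occurs as an enantiomeric pair, giving 3 + 1 = 4 stereoisomers in total.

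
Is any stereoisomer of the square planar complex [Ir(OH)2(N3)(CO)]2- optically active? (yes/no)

no

A square has two trans pairs of vertices; adjacent vertices are cis.
There are 2 geometric isomers: OH cis; OH trans.
Each arrangement has an internal mirror plane or centre of symmetry, so none is chiral.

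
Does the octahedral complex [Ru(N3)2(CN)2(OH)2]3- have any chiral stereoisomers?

An octahedron has six vertices in three trans pairs; every non-trans pair is cis.
The distinct arrangements are (5 in all): N3 trans, CN trans, OH trans; N3 cis, CN trans, OH cis; N3 cis, CN cis, OH trans; N3 cis, CN cis, OH cis (chiral); N3 trans, CN cis, OH cis.
One of these lacks any improper symmetry element and so occurs as an enantiomeric pair, giving 5 + 1 = 6 stereoisomers in total.

yes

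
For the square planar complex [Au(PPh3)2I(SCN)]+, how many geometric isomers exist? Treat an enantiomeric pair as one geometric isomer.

In a square planar complex each vertex has one trans partner and two cis neighbours.
The distinct arrangements are (2 in all): PPh3 cis; PPh3 trans.

2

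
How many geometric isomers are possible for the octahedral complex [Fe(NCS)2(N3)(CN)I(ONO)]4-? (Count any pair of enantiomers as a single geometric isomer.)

The six octahedral sites form three mutually perpendicular trans pairs.
Systematic enumeration (placing each ligand type in turn and discarding arrangements equivalent by rotation or reflection) gives 9 geometric isomers.

9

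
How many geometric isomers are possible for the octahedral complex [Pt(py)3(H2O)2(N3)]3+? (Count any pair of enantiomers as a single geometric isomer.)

An octahedron has six vertices in three trans pairs; every non-trans pair is cis.
The distinct arrangements are (3 in all): py mer, H2O trans; py mer, H2O cis; py fac, H2O cis.

3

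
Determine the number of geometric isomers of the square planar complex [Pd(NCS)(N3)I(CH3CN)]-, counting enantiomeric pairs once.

In a square planar complex each vertex has one trans partner and two cis neighbours.
The distinct arrangements are (3 in all): (CH3CN/N3 trans, I/NCS trans); (CH3CN/NCS trans, I/N3 trans); (CH3CN/I trans, N3/NCS trans).

3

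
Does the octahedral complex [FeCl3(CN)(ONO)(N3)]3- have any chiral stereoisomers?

yes

An octahedron has six vertices in three trans pairs; every non-trans pair is cis.
Working through the distinct placements yields 4 geometric isomers: Cl mer (3 arrangements); Cl fac (chiral).
One of these lacks any improper symmetry element and so occurs as an enantiomeric pair, giving 4 + 1 = 5 stereoisomers in total.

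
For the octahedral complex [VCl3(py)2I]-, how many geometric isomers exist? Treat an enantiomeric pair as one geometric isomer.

The six octahedral sites form three mutually perpendicular trans pairs.
There are 3 geometric isomers: Cl mer, py trans; Cl mer, py cis; Cl fac, py cis.

3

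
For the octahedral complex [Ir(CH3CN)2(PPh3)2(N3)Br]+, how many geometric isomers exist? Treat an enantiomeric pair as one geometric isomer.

In an octahedral complex each vertex has one trans partner and four cis neighbours.
The distinct arrangements are (6 in all): CH3CN cis, PPh3 trans; CH3CN cis, PPh3 cis (3 arrangements, 2 chiral); CH3CN trans, PPh3 trans; CH3CN trans, PPh3 cis.

6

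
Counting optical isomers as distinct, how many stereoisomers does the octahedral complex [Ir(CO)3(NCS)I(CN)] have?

The six octahedral sites form three mutually perpendicular trans pairs.
The distinct arrangements are (4 in all): CO mer (3 arrangements); CO fac (chiral).
One of these lacks any improper symmetry element and so occurs as an enantiomeric pair, giving 4 + 1 = 5 stereoisomers in total.

5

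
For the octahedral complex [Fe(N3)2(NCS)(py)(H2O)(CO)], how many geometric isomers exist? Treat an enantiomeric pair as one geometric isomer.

9

In an octahedral complex each vertex has one trans partner and four cis neighbours.
Exhaustive case analysis gives 9 geometric isomers.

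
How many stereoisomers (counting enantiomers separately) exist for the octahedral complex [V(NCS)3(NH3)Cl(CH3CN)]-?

The distinct arrangements are (4 in all): NCS mer (3 arrangements); NCS fac (chiral).
One of these lacks any improper symmetry element and so occurs as an enantiomeric pair, giving 4 + 1 = 5 stereoisomers in total.

5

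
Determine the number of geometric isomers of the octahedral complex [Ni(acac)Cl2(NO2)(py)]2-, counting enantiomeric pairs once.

4

The six octahedral sites form three mutually perpendicular trans pairs.
Each acac is bidentate and must span two cis positions.
Working through the distinct placements yields 4 geometric isomers: Cl trans; Cl cis (3 arrangements, 2 chiral).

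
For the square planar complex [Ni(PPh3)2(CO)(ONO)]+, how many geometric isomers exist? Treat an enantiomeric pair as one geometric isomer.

A square has two trans pairs of vertices; adjacent vertices are cis.
There are 2 geometric isomers: PPh3 cis; PPh3 trans.

2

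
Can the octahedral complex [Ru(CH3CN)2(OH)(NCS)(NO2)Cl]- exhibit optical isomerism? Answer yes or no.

The six octahedral sites form three mutually perpendicular trans pairs.
Exhaustive case analysis gives 9 geometric isomers.
Of these, 6 lack any improper symmetry element and so occur as enantiomeric pairs, giving 9 + 6 = 15 stereoisomers in total.

yes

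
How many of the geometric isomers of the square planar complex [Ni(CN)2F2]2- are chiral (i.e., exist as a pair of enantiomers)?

The distinct arrangements are (2 in all): CN cis; CN trans.
Each arrangement has an internal mirror plane or centre of symmetry, so none is chiral.

0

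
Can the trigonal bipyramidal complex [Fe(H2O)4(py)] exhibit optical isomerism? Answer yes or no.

The distinct arrangements are (2 in all): py equatorial; py axial.
Each arrangement has an internal mirror plane or centre of symmetry, so none is chiral.

no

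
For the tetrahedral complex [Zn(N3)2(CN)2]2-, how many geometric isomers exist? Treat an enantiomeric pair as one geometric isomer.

All four vertices of a tetrahedron are equivalent and mutually adjacent, so cis/trans isomerism cannot arise.
Only one geometric arrangement is possible.

1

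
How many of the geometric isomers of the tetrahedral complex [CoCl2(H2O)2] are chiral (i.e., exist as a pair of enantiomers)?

In a tetrahedral complex all four positions are equivalent and every pair of ligands is adjacent — there is no cis/trans distinction.
Only one geometric arrangement is possible.

0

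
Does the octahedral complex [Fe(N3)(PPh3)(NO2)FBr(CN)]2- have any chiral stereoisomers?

yes

Placing the ligands in turn and identifying arrangements related by rotation or reflection leaves 15 distinct geometric isomers.
Of these, 15 lack any improper symmetry element and so occur as enantiomeric pairs, giving 15 + 15 = 30 stereoisomers in total.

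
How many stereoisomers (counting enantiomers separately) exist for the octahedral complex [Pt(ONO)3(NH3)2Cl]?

3

The six octahedral sites form three mutually perpendicular trans pairs.
The distinct arrangements are (3 in all): ONO mer, NH3 cis; ONO mer, NH3 trans; ONO fac, NH3 cis.
Each arrangement has an internal mirror plane or centre of symmetry, so none is chiral.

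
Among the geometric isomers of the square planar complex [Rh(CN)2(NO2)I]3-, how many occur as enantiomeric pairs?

0

Working through the distinct placements yields 2 geometric isomers: CN cis; CN trans.
Each arrangement has an internal mirror plane or centre of symmetry, so none is chiral.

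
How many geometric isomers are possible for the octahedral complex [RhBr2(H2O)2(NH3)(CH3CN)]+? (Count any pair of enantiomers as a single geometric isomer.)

An octahedron has six vertices in three trans pairs; every non-trans pair is cis.
There are 6 geometric isomers: Br trans, H2O cis; Br trans, H2O trans; Br cis, H2O cis (3 arrangements, 2 chiral); Br cis, H2O trans.

6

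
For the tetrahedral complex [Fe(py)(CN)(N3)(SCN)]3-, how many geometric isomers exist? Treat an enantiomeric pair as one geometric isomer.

In a tetrahedral complex all four positions are equivalent and every pair of ligands is adjacent — there is no cis/trans distinction.
Only one geometric arrangement is possible; it has no improper symmetry element, so it exists as a pair of enantiomers (2 stereoisomers).

1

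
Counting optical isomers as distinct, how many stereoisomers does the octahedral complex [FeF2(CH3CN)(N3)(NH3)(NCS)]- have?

15

An octahedron has six vertices in three trans pairs; every non-trans pair is cis.
Placing the ligands in turn and identifying arrangements related by rotation or reflection leaves 9 distinct geometric isomers.
Of these, 6 lack any improper symmetry element and so occur as enantiomeric pairs, giving 9 + 6 = 15 stereoisomers in total.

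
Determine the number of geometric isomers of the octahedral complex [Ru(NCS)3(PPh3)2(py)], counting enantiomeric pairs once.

An octahedron has six vertices in three trans pairs; every non-trans pair is cis.
Systematic placement gives 3 geometric isomers: NCS mer, PPh3 cis; NCS mer, PPh3 trans; NCS fac, PPh3 cis.

3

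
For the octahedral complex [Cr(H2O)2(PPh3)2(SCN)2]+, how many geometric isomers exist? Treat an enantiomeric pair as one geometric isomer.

The six octahedral sites form three mutually perpendicular trans pairs.
The distinct arrangements are (5 in all): H2O trans, PPh3 trans, SCN trans; H2O trans, PPh3 cis, SCN cis; H2O cis, PPh3 cis, SCN trans; H2O cis, PPh3 cis, SCN cis (chiral); H2O cis, PPh3 trans, SCN cis.

5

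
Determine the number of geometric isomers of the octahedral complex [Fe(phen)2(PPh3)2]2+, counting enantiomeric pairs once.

An octahedron has six vertices in three trans pairs; every non-trans pair is cis.
Each phen is bidentate and must span two cis positions.
Working through the distinct placements yields 2 geometric isomers: PPh3 trans; PPh3 cis (chiral).

2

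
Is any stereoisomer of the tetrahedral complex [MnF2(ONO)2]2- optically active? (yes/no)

no

All four vertices of a tetrahedron are equivalent and mutually adjacent, so cis/trans isomerism cannot arise.
Only one geometric arrangement is possible.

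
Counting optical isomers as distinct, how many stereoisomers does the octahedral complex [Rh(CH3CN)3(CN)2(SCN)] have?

3

An octahedron has six vertices in three trans pairs; every non-trans pair is cis.
There are 3 geometric isomers: CH3CN mer, CN cis; CH3CN mer, CN trans; CH3CN fac, CN cis.
Each arrangement has an internal mirror plane or centre of symmetry, so none is chiral.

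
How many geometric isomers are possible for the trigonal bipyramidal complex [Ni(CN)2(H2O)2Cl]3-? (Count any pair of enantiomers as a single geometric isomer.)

5

In a trigonal bipyramid the two axial positions differ from the three equatorial ones.
Systematic enumeration (placing each ligand type in turn and discarding arrangements equivalent by rotation or reflection) gives 5 geometric isomers.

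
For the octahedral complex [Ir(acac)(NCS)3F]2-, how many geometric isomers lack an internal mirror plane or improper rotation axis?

Each acac is bidentate and must span two cis positions.
Working through the distinct placements yields 2 geometric isomers: NCS fac; NCS mer.
Each arrangement has an internal mirror plane or centre of symmetry, so none is chiral.

0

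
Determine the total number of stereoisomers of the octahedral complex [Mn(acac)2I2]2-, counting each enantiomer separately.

The six octahedral sites form three mutually perpendicular trans pairs.
Each acac is bidentate and must span two cis positions.
There are 2 geometric isomers: I trans; I cis (chiral).
One of these lacks any improper symmetry element and so occurs as an enantiomeric pair, giving 2 + 1 = 3 stereoisomers in total.

3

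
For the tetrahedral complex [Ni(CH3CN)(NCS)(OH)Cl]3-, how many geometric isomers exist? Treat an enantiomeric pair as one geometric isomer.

All four vertices of a tetrahedron are equivalent and mutually adjacent, so cis/trans isomerism cannot arise.
Only one geometric arrangement is possible; it has no improper symmetry element, so it exists as a pair of enantiomers (2 stereoisomers).

1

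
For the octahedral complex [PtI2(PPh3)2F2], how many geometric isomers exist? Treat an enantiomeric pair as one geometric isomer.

5

An octahedron has six vertices in three trans pairs; every non-trans pair is cis.
The distinct arrangements are (5 in all): I trans, PPh3 trans, F trans; I cis, PPh3 cis, F trans; I cis, PPh3 trans, F cis; I cis, PPh3 cis, F cis (chiral); I trans, PPh3 cis, F cis.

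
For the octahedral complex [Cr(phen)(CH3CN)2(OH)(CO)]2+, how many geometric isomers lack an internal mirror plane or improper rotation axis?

An octahedron has six vertices in three trans pairs; every non-trans pair is cis.
Each phen is bidentate and must span two cis positions.
There are 4 geometric isomers: CH3CN trans; CH3CN cis (3 arrangements, 2 chiral).
Of these, 2 lack any improper symmetry element and so occur as enantiomeric pairs, giving 4 + 2 = 6 stereoisomers in total.

2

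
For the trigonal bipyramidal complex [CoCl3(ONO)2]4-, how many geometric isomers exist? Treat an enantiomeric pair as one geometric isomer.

3

A trigonal bipyramid has two axial and three equatorial sites, which are chemically inequivalent.
Systematic placement gives 3 geometric isomers: ONO both equatorial; ONO one axial, one equatorial; ONO both axial.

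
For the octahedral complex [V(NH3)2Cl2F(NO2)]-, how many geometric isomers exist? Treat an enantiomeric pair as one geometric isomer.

6

In an octahedral complex each vertex has one trans partner and four cis neighbours.
The distinct arrangements are (6 in all): NH3 cis, Cl trans; NH3 trans, Cl trans; NH3 cis, Cl cis (3 arrangements, 2 chiral); NH3 trans, Cl cis.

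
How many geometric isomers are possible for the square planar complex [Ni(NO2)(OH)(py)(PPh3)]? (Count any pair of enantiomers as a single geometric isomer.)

3

A square has two trans pairs of vertices; adjacent vertices are cis.
The distinct arrangements are (3 in all): (NO2/PPh3 trans, OH/py trans); (NO2/py trans, OH/PPh3 trans); (NO2/OH trans, PPh3/py trans).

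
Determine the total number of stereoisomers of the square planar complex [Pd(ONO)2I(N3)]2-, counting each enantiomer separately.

2

The distinct arrangements are (2 in all): ONO cis; ONO trans.
Each arrangement has an internal mirror plane or centre of symmetry, so none is chiral.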